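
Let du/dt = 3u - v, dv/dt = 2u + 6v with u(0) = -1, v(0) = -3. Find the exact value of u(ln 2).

A = [[3,-1],[2,6]]; eigenvalues λ = 4, 5.
Eigenvectors: (-1,1) for λ=4, (-1,2) for λ=5.
From the initial condition, c_1 = 5, c_2 = -4.
u(ln 2) = (5)(2^4)(-1) + (-4)(2^5)(-1) = 48.

48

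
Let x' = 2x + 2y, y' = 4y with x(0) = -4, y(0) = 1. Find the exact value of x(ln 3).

A = [[2,2],[0,4]]; eigenvalues λ = 2, 4.
Eigenvectors: (1,0) for λ=2, (-1,-1) for λ=4.
From the initial condition, c_1 = -5, c_2 = -1.
x(ln 3) = (-5)(3^2)(1) + (-1)(3^4)(-1) = 36.

36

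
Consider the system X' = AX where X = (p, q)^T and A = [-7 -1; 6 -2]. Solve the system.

Coefficient matrix A = [[-7, -1], [6, -2]].
Characteristic polynomial det(A - λI) = λ^2 + 9λ + 20 = 0.
Eigenvalues λ = -4, -5.
For λ=-4: (A-λI) row 1 is [-3, -1], so an eigenvector is (-1, 3).
For λ=-5: (A-λI) row 1 is [-2, -1], so an eigenvector is (-1, 2).
General solution: c_1e^(-4t)(-1,3) + c_2e^(-5t)(-1,2).

p(t) = -c_1e^(-4t) - c_2e^(-5t), q(t) = 3c_1e^(-4t) + 2c_2e^(-5t)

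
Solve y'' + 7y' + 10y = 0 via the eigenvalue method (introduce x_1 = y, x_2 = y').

Let x_1 = y, x_2 = y'. Then x_1' = x_2 and x_2' = -10x_1 - 7x_2.
A = [[0,1],[-10,-7]]; det(A-λI) = λ^2 + 7λ + 10.
Eigenvalues λ = -2, -5 with eigenvectors (1,-2), (1,-5).

y(t) = K_1e^(-2t) + K_2e^(-5t)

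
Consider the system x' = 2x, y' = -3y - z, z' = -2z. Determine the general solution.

Coefficient matrix A = [[2, 0, 0], [0, -3, -1], [0, 0, -2]].
det(A - λI) = 0 gives eigenvalues λ = 2, -3, -2.
For λ=2: eigenvector (1,0,0).
For λ=-3: eigenvector (0,1,0).
For λ=-2: eigenvector (0,-1,1).
General solution: C_1e^(2t)(1,0,0) + C_2e^(-3t)(0,1,0) + C_3e^(-2t)(0,-1,1).

x(t) = C_1e^(2t), y(t) = C_2e^(-3t) - C_3e^(-2t), z(t) = C_3e^(-2t)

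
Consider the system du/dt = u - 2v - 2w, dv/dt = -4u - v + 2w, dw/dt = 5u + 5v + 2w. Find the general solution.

Coefficient matrix A = [[1, -2, -2], [-4, -1, 2], [5, 5, 2]].
det(A - λI) = 0 gives eigenvalues λ = -3, 2, 3.
For λ=-3: eigenvector (0,1,-1).
For λ=2: eigenvector (2,-2,1).
For λ=3: eigenvector (-1,1,0).
General solution: c_1e^(-3t)(0,1,-1) + c_2e^(2t)(2,-2,1) + c_3e^(3t)(-1,1,0).

u(t) = 2c_2e^(2t) - c_3e^(3t), v(t) = c_1e^(-3t) - 2c_2e^(2t) + c_3e^(3t), w(t) = -c_1e^(-3t) + c_2e^(2t)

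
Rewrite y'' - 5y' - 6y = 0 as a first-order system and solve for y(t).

y(t) = C_1e^(6t) + C_2e^(-t)

Let x_1 = y, x_2 = y'. Then x_1' = x_2 and x_2' = 6x_1 + 5x_2.
A = [[0,1],[6,5]]; det(A-λI) = λ^2 - 5λ - 6.
Eigenvalues λ = 6, -1 with eigenvectors (1,6), (1,-1).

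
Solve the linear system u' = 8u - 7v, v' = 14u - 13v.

u(t) = K_1e^(t) - K_2e^(-6t), v(t) = K_1e^(t) - 2K_2e^(-6t)

Coefficient matrix A = [[8, -7], [14, -13]].
Characteristic polynomial det(A - λI) = λ^2 + 5λ - 6 = 0.
Eigenvalues λ = 1, -6.
For λ=1: (A-λI) row 1 is [7, -7], so an eigenvector is (1, 1).
For λ=-6: (A-λI) row 1 is [14, -7], so an eigenvector is (-1, -2).
General solution: K_1e^(t)(1,1) + K_2e^(-6t)(-1,-2).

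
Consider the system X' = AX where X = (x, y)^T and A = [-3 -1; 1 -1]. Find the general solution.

Coefficient matrix A = [[-3, -1], [1, -1]].
Characteristic polynomial det(A - λI) = λ^2 + 4λ + 4 = 0.
Single eigenvalue λ = -2 with algebraic multiplicity 2.
Eigenvector v = (1,-1); generalized eigenvector w with (A-λI)w=v is (-3,2).
General solution: e^(-2t)[C_1·v + C_2·(t·v + w)].

x(t) = C_1e^(-2t) + C_2te^(-2t) - 3C_2e^(-2t), y(t) = -C_1e^(-2t) - C_2te^(-2t) + 2C_2e^(-2t)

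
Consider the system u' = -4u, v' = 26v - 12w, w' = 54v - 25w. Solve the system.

u(t) = K_1e^(-4t), v(t) = K_2e^(2t) + 4K_3e^(-t), w(t) = 2K_2e^(2t) + 9K_3e^(-t)

Coefficient matrix A = [[-4, 0, 0], [0, 26, -12], [0, 54, -25]].
det(A - λI) = 0 gives eigenvalues λ = -4, 2, -1.
For λ=-4: eigenvector (1,0,0).
For λ=2: eigenvector (0,1,2).
For λ=-1: eigenvector (0,4,9).
General solution: K_1e^(-4t)(1,0,0) + K_2e^(2t)(0,1,2) + K_3e^(-t)(0,4,9).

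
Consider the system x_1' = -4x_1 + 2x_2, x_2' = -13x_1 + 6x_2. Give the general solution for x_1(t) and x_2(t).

x_1(t) = -K_1e^(t)sin(t) - K_1e^(t)cos(t) - K_2e^(t)sin(t) + K_2e^(t)cos(t), x_2(t) = -2K_1e^(t)sin(t) - 3K_1e^(t)cos(t) - 3K_2e^(t)sin(t) + 2K_2e^(t)cos(t)

Coefficient matrix A = [[-4, 2], [-13, 6]].
Characteristic polynomial det(A - λI) = λ^2 - 2λ + 2 = 0.
Eigenvalues λ = 1 ± i (complex conjugate pair).
For λ=1+i: an eigenvector is (-1,-3) - i(-1,-2) = (-1 + i, -3 + 2i).
A real fundamental pair from Re and Im of e^((1+i)t)v: X_1 = e^(t)(cos(t)·(-1,-3) + sin(t)·(-1,-2)), X_2 = e^(t)(sin(t)·(-1,-3) - cos(t)·(-1,-2)).
General solution: K_1X_1 + K_2X_2.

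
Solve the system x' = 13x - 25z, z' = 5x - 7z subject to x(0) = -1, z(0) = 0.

x(t) = -2e^(3t)sin(5t) - e^(3t)cos(5t), z(t) = -e^(3t)sin(5t)

Coefficient matrix A = [[13, -25], [5, -7]].
Characteristic polynomial det(A - λI) = λ^2 - 6λ + 34 = 0.
Eigenvalues λ = 3 ± 5i (complex conjugate pair).
For λ=3+5i: an eigenvector is (-2,-1) - i(1,0) = (-2 - i, -1).
A real fundamental pair from Re and Im of e^((3+5i)t)v: X_1 = e^(3t)(cos(5t)·(-2,-1) + sin(5t)·(1,0)), X_2 = e^(3t)(sin(5t)·(-2,-1) - cos(5t)·(1,0)).
General solution: c_1X_1 + c_2X_2.
Applying x(0)=-1, z(0)=0 gives c_1=0, c_2=1.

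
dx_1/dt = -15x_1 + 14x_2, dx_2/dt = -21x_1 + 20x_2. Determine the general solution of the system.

Coefficient matrix A = [[-15, 14], [-21, 20]].
Characteristic polynomial det(A - λI) = λ^2 - 5λ - 6 = 0.
Eigenvalues λ = 6, -1.
For λ=6: (A-λI) row 1 is [-21, 14], so an eigenvector is (2, 3).
For λ=-1: (A-λI) row 1 is [-14, 14], so an eigenvector is (-1, -1).
General solution: K_1e^(6t)(2,3) + K_2e^(-t)(-1,-1).

x_1(t) = 2K_1e^(6t) - K_2e^(-t), x_2(t) = 3K_1e^(6t) - K_2e^(-t)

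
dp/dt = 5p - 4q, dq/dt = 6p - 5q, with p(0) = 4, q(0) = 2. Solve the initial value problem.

Coefficient matrix A = [[5, -4], [6, -5]].
Characteristic polynomial det(A - λI) = λ^2 - 1 = 0.
Eigenvalues λ = 1, -1.
For λ=1: (A-λI) row 1 is [4, -4], so an eigenvector is (1, 1).
For λ=-1: (A-λI) row 1 is [6, -4], so an eigenvector is (-2, -3).
General solution: C_1e^(t)(1,1) + C_2e^(-t)(-2,-3).
Applying p(0)=4, q(0)=2 gives C_1=8, C_2=2.

p(t) = 8e^(t) - 4e^(-t), q(t) = 8e^(t) - 6e^(-t)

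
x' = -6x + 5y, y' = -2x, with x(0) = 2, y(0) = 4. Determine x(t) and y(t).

x(t) = 14e^(-3t)sin(t) + 2e^(-3t)cos(t), y(t) = 8e^(-3t)sin(t) + 4e^(-3t)cos(t)

Coefficient matrix A = [[-6, 5], [-2, 0]].
Characteristic polynomial det(A - λI) = λ^2 + 6λ + 10 = 0.
Eigenvalues λ = -3 ± i (complex conjugate pair).
For λ=-3+i: an eigenvector is (1,1) - i(2,1) = (1 - 2i, 1 - i).
A real fundamental pair from Re and Im of e^((-3+i)t)v: X_1 = e^(-3t)(cos(t)·(1,1) + sin(t)·(2,1)), X_2 = e^(-3t)(sin(t)·(1,1) - cos(t)·(2,1)).
General solution: C_1X_1 + C_2X_2.
Applying x(0)=2, y(0)=4 gives C_1=6, C_2=2.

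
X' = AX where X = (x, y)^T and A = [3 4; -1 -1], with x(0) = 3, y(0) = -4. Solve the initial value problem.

x(t) = -10te^(t) + 3e^(t), y(t) = 5te^(t) - 4e^(t)

Coefficient matrix A = [[3, 4], [-1, -1]].
Characteristic polynomial det(A - λI) = λ^2 - 2λ + 1 = 0.
Single eigenvalue λ = 1 with algebraic multiplicity 2.
Eigenvector v = (2,-1); generalized eigenvector w with (A-λI)w=v is (-3,2).
General solution: e^(t)[K_1·v + K_2·(t·v + w)].
Applying x(0)=3, y(0)=-4 gives K_1=-6, K_2=-5.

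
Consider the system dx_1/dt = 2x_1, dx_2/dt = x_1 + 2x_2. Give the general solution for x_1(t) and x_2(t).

x_1(t) = -C_2e^(2t), x_2(t) = -C_1e^(2t) - C_2te^(2t) + 2C_2e^(2t)

Coefficient matrix A = [[2, 0], [1, 2]].
Characteristic polynomial det(A - λI) = λ^2 - 4λ + 4 = 0.
Single eigenvalue λ = 2 with algebraic multiplicity 2.
Eigenvector v = (0,-1); generalized eigenvector w with (A-λI)w=v is (-1,2).
General solution: e^(2t)[C_1·v + C_2·(t·v + w)].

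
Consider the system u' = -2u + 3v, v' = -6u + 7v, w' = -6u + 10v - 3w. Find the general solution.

u(t) = K_2e^(4t) + K_3e^(t), v(t) = 2K_2e^(4t) + K_3e^(t), w(t) = K_1e^(-3t) + 2K_2e^(4t) + K_3e^(t)

Coefficient matrix A = [[-2, 3, 0], [-6, 7, 0], [-6, 10, -3]].
det(A - λI) = 0 gives eigenvalues λ = -3, 4, 1.
For λ=-3: eigenvector (0,0,1).
For λ=4: eigenvector (1,2,2).
For λ=1: eigenvector (1,1,1).
General solution: K_1e^(-3t)(0,0,1) + K_2e^(4t)(1,2,2) + K_3e^(t)(1,1,1).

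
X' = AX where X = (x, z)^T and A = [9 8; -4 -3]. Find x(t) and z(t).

Coefficient matrix A = [[9, 8], [-4, -3]].
Characteristic polynomial det(A - λI) = λ^2 - 6λ + 5 = 0.
Eigenvalues λ = 5, 1.
For λ=5: (A-λI) row 1 is [4, 8], so an eigenvector is (2, -1).
For λ=1: (A-λI) row 1 is [8, 8], so an eigenvector is (-1, 1).
General solution: K_1e^(5t)(2,-1) + K_2e^(t)(-1,1).

x(t) = 2K_1e^(5t) - K_2e^(t), z(t) = -K_1e^(5t) + K_2e^(t)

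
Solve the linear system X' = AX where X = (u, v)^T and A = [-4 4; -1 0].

u(t) = -2K_1e^(-2t) - 2K_2te^(-2t) - 3K_2e^(-2t), v(t) = -K_1e^(-2t) - K_2te^(-2t) - 2K_2e^(-2t)

Coefficient matrix A = [[-4, 4], [-1, 0]].
Characteristic polynomial det(A - λI) = λ^2 + 4λ + 4 = 0.
Single eigenvalue λ = -2 with algebraic multiplicity 2.
Eigenvector v = (-2,-1); generalized eigenvector w with (A-λI)w=v is (-3,-2).
General solution: e^(-2t)[K_1·v + K_2·(t·v + w)].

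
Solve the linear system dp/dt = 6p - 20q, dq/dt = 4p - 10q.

p(t) = C_1e^(-2t)sin(4t) - 2C_1e^(-2t)cos(4t) - 2C_2e^(-2t)sin(4t) - C_2e^(-2t)cos(4t), q(t) = -C_1e^(-2t)cos(4t) - C_2e^(-2t)sin(4t)

Coefficient matrix A = [[6, -20], [4, -10]].
Characteristic polynomial det(A - λI) = λ^2 + 4λ + 20 = 0.
Eigenvalues λ = -2 ± 4i (complex conjugate pair).
For λ=-2+4i: an eigenvector is (-2,-1) - i(1,0) = (-2 - i, -1).
A real fundamental pair from Re and Im of e^((-2+4i)t)v: X_1 = e^(-2t)(cos(4t)·(-2,-1) + sin(4t)·(1,0)), X_2 = e^(-2t)(sin(4t)·(-2,-1) - cos(4t)·(1,0)).
General solution: C_1X_1 + C_2X_2.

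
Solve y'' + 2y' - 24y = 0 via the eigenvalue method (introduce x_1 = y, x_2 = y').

y(t) = C_1e^(-6t) + C_2e^(4t)

Let x_1 = y, x_2 = y'. Then x_1' = x_2 and x_2' = 24x_1 - 2x_2.
A = [[0,1],[24,-2]]; det(A-λI) = λ^2 + 2λ - 24.
Eigenvalues λ = -6, 4 with eigenvectors (1,-6), (1,4).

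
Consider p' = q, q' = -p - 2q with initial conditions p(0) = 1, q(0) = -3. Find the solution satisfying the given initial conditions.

p(t) = -2te^(-t) + e^(-t), q(t) = 2te^(-t) - 3e^(-t)

Coefficient matrix A = [[0, 1], [-1, -2]].
Characteristic polynomial det(A - λI) = λ^2 + 2λ + 1 = 0.
Single eigenvalue λ = -1 with algebraic multiplicity 2.
Eigenvector v = (-1,1); generalized eigenvector w with (A-λI)w=v is (1,-2).
General solution: e^(-t)[C_1·v + C_2·(t·v + w)].
Applying p(0)=1, q(0)=-3 gives C_1=1, C_2=2.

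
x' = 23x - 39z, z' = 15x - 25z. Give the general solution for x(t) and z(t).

x(t) = -3K_1e^(-t)sin(3t) - 2K_1e^(-t)cos(3t) - 2K_2e^(-t)sin(3t) + 3K_2e^(-t)cos(3t), z(t) = -2K_1e^(-t)sin(3t) - K_1e^(-t)cos(3t) - K_2e^(-t)sin(3t) + 2K_2e^(-t)cos(3t)

Coefficient matrix A = [[23, -39], [15, -25]].
Characteristic polynomial det(A - λI) = λ^2 + 2λ + 10 = 0.
Eigenvalues λ = -1 ± 3i (complex conjugate pair).
For λ=-1+3i: an eigenvector is (-2,-1) - i(-3,-2) = (-2 + 3i, -1 + 2i).
A real fundamental pair from Re and Im of e^((-1+3i)t)v: X_1 = e^(-t)(cos(3t)·(-2,-1) + sin(3t)·(-3,-2)), X_2 = e^(-t)(sin(3t)·(-2,-1) - cos(3t)·(-3,-2)).
General solution: K_1X_1 + K_2X_2.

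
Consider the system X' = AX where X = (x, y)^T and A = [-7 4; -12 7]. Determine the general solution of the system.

x(t) = -2K_1e^(-t) - K_2e^(t), y(t) = -3K_1e^(-t) - 2K_2e^(t)

Coefficient matrix A = [[-7, 4], [-12, 7]].
Characteristic polynomial det(A - λI) = λ^2 - 1 = 0.
Eigenvalues λ = -1, 1.
For λ=-1: (A-λI) row 1 is [-6, 4], so an eigenvector is (-2, -3).
For λ=1: (A-λI) row 1 is [-8, 4], so an eigenvector is (-1, -2).
General solution: K_1e^(-t)(-2,-3) + K_2e^(t)(-1,-2).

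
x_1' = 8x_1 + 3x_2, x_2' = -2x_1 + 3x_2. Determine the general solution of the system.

Coefficient matrix A = [[8, 3], [-2, 3]].
Characteristic polynomial det(A - λI) = λ^2 - 11λ + 30 = 0.
Eigenvalues λ = 6, 5.
For λ=6: (A-λI) row 1 is [2, 3], so an eigenvector is (3, -2).
For λ=5: (A-λI) row 1 is [3, 3], so an eigenvector is (-1, 1).
General solution: c_1e^(6t)(3,-2) + c_2e^(5t)(-1,1).

x_1(t) = 3c_1e^(6t) - c_2e^(5t), x_2(t) = -2c_1e^(6t) + c_2e^(5t)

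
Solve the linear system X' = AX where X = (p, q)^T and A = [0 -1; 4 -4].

Coefficient matrix A = [[0, -1], [4, -4]].
Characteristic polynomial det(A - λI) = λ^2 + 4λ + 4 = 0.
Single eigenvalue λ = -2 with algebraic multiplicity 2.
Eigenvector v = (-1,-2); generalized eigenvector w with (A-λI)w=v is (-1,-1).
General solution: e^(-2t)[K_1·v + K_2·(t·v + w)].

p(t) = -K_1e^(-2t) - K_2te^(-2t) - K_2e^(-2t), q(t) = -2K_1e^(-2t) - 2K_2te^(-2t) - K_2e^(-2t)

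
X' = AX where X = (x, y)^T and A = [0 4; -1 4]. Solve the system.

x(t) = 2C_1e^(2t) + 2C_2te^(2t) - C_2e^(2t), y(t) = C_1e^(2t) + C_2te^(2t)

Coefficient matrix A = [[0, 4], [-1, 4]].
Characteristic polynomial det(A - λI) = λ^2 - 4λ + 4 = 0.
Single eigenvalue λ = 2 with algebraic multiplicity 2.
Eigenvector v = (2,1); generalized eigenvector w with (A-λI)w=v is (-1,0).
General solution: e^(2t)[C_1·v + C_2·(t·v + w)].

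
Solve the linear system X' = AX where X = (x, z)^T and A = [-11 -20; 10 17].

x(t) = 3c_1e^(3t)sin(2t) + c_1e^(3t)cos(2t) + c_2e^(3t)sin(2t) - 3c_2e^(3t)cos(2t), z(t) = -2c_1e^(3t)sin(2t) - c_1e^(3t)cos(2t) - c_2e^(3t)sin(2t) + 2c_2e^(3t)cos(2t)

Coefficient matrix A = [[-11, -20], [10, 17]].
Characteristic polynomial det(A - λI) = λ^2 - 6λ + 13 = 0.
Eigenvalues λ = 3 ± 2i (complex conjugate pair).
For λ=3+2i: an eigenvector is (1,-1) - i(3,-2) = (1 - 3i, -1 + 2i).
A real fundamental pair from Re and Im of e^((3+2i)t)v: X_1 = e^(3t)(cos(2t)·(1,-1) + sin(2t)·(3,-2)), X_2 = e^(3t)(sin(2t)·(1,-1) - cos(2t)·(3,-2)).
General solution: c_1X_1 + c_2X_2.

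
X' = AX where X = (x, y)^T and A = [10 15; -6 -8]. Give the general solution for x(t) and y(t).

Coefficient matrix A = [[10, 15], [-6, -8]].
Characteristic polynomial det(A - λI) = λ^2 - 2λ + 10 = 0.
Eigenvalues λ = 1 ± 3i (complex conjugate pair).
For λ=1+3i: an eigenvector is (-2,1) - i(-1,1) = (-2 + i, 1 - i).
A real fundamental pair from Re and Im of e^((1+3i)t)v: X_1 = e^(t)(cos(3t)·(-2,1) + sin(3t)·(-1,1)), X_2 = e^(t)(sin(3t)·(-2,1) - cos(3t)·(-1,1)).
General solution: c_1X_1 + c_2X_2.

x(t) = -c_1e^(t)sin(3t) - 2c_1e^(t)cos(3t) - 2c_2e^(t)sin(3t) + c_2e^(t)cos(3t), y(t) = c_1e^(t)sin(3t) + c_1e^(t)cos(3t) + c_2e^(t)sin(3t) - c_2e^(t)cos(3t)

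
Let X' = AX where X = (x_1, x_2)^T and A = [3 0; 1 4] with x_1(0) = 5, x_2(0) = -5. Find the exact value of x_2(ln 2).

-40

A = [[3,0],[1,4]]; eigenvalues λ = 4, 3.
Eigenvectors: (0,-1) for λ=4, (1,-1) for λ=3.
From the initial condition, c_1 = 0, c_2 = 5.
x_2(ln 2) = (0)(2^4)(-1) + (5)(2^3)(-1) = -40.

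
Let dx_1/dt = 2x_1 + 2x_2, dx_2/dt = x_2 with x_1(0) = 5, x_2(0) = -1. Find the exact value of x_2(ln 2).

A = [[2,2],[0,1]]; eigenvalues λ = 2, 1.
Eigenvectors: (1,0) for λ=2, (2,-1) for λ=1.
From the initial condition, c_1 = 3, c_2 = 1.
x_2(ln 2) = (3)(2^2)(0) + (1)(2^1)(-1) = -2.

-2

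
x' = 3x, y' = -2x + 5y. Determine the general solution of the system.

Coefficient matrix A = [[3, 0], [-2, 5]].
Characteristic polynomial det(A - λI) = λ^2 - 8λ + 15 = 0.
Eigenvalues λ = 5, 3.
For λ=5: (A-λI) row 1 is [-2, 0], so an eigenvector is (0, 1).
For λ=3: (A-λI) row 2 is [-2, 2], so an eigenvector is (-1, -1).
General solution: C_1e^(5t)(0,1) + C_2e^(3t)(-1,-1).

x(t) = -C_2e^(3t), y(t) = C_1e^(5t) - C_2e^(3t)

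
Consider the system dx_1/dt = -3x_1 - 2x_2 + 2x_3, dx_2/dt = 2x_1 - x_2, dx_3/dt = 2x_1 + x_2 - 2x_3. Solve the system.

Coefficient matrix A = [[-3, -2, 2], [2, -1, 0], [2, 1, -2]].
det(A - λI) = 0 gives eigenvalues λ = -1, -2, -3.
For λ=-1: eigenvector (0,1,1).
For λ=-2: eigenvector (-2,4,3).
For λ=-3: eigenvector (-1,1,1).
General solution: c_1e^(-t)(0,1,1) + c_2e^(-2t)(-2,4,3) + c_3e^(-3t)(-1,1,1).

x_1(t) = -2c_2e^(-2t) - c_3e^(-3t), x_2(t) = c_1e^(-t) + 4c_2e^(-2t) + c_3e^(-3t), x_3(t) = c_1e^(-t) + 3c_2e^(-2t) + c_3e^(-3t)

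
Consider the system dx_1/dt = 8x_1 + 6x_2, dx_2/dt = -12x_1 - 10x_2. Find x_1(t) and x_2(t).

x_1(t) = c_1e^(2t) + c_2e^(-4t), x_2(t) = -c_1e^(2t) - 2c_2e^(-4t)

Coefficient matrix A = [[8, 6], [-12, -10]].
Characteristic polynomial det(A - λI) = λ^2 + 2λ - 8 = 0.
Eigenvalues λ = 2, -4.
For λ=2: (A-λI) row 1 is [6, 6], so an eigenvector is (1, -1).
For λ=-4: (A-λI) row 1 is [12, 6], so an eigenvector is (1, -2).
General solution: c_1e^(2t)(1,-1) + c_2e^(-4t)(1,-2).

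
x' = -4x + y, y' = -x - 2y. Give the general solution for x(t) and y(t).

Coefficient matrix A = [[-4, 1], [-1, -2]].
Characteristic polynomial det(A - λI) = λ^2 + 6λ + 9 = 0.
Single eigenvalue λ = -3 with algebraic multiplicity 2.
Eigenvector v = (-1,-1); generalized eigenvector w with (A-λI)w=v is (1,0).
General solution: e^(-3t)[K_1·v + K_2·(t·v + w)].

x(t) = -K_1e^(-3t) - K_2te^(-3t) + K_2e^(-3t), y(t) = -K_1e^(-3t) - K_2te^(-3t)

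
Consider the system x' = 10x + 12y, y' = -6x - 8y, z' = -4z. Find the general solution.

Coefficient matrix A = [[10, 12, 0], [-6, -8, 0], [0, 0, -4]].
det(A - λI) = 0 gives eigenvalues λ = -2, -4, 4.
For λ=-2: eigenvector (1,-1,0).
For λ=-4: eigenvector (0,0,1).
For λ=4: eigenvector (2,-1,0).
General solution: C_1e^(-2t)(1,-1,0) + C_2e^(-4t)(0,0,1) + C_3e^(4t)(2,-1,0).

x(t) = C_1e^(-2t) + 2C_3e^(4t), y(t) = -C_1e^(-2t) - C_3e^(4t), z(t) = C_2e^(-4t)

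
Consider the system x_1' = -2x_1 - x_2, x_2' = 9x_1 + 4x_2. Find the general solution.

Coefficient matrix A = [[-2, -1], [9, 4]].
Characteristic polynomial det(A - λI) = λ^2 - 2λ + 1 = 0.
Single eigenvalue λ = 1 with algebraic multiplicity 2.
Eigenvector v = (-1,3); generalized eigenvector w with (A-λI)w=v is (0,1).
General solution: e^(t)[C_1·v + C_2·(t·v + w)].

x_1(t) = -C_1e^(t) - C_2te^(t), x_2(t) = 3C_1e^(t) + 3C_2te^(t) + C_2e^(t)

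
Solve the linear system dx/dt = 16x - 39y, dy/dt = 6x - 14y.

x(t) = -3C_1e^(t)sin(3t) + 2C_1e^(t)cos(3t) + 2C_2e^(t)sin(3t) + 3C_2e^(t)cos(3t), y(t) = -C_1e^(t)sin(3t) + C_1e^(t)cos(3t) + C_2e^(t)sin(3t) + C_2e^(t)cos(3t)

Coefficient matrix A = [[16, -39], [6, -14]].
Characteristic polynomial det(A - λI) = λ^2 - 2λ + 10 = 0.
Eigenvalues λ = 1 ± 3i (complex conjugate pair).
For λ=1+3i: an eigenvector is (2,1) - i(-3,-1) = (2 + 3i, 1 + i).
A real fundamental pair from Re and Im of e^((1+3i)t)v: X_1 = e^(t)(cos(3t)·(2,1) + sin(3t)·(-3,-1)), X_2 = e^(t)(sin(3t)·(2,1) - cos(3t)·(-3,-1)).
General solution: C_1X_1 + C_2X_2.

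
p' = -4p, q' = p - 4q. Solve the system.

p(t) = -K_2e^(-4t), q(t) = -K_1e^(-4t) - K_2te^(-4t) - 3K_2e^(-4t)

Coefficient matrix A = [[-4, 0], [1, -4]].
Characteristic polynomial det(A - λI) = λ^2 + 8λ + 16 = 0.
Single eigenvalue λ = -4 with algebraic multiplicity 2.
Eigenvector v = (0,-1); generalized eigenvector w with (A-λI)w=v is (-1,-3).
General solution: e^(-4t)[K_1·v + K_2·(t·v + w)].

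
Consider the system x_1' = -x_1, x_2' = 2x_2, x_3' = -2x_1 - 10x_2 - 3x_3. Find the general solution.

x_1(t) = K_3e^(-t), x_2(t) = K_2e^(2t), x_3(t) = K_1e^(-3t) - 2K_2e^(2t) - K_3e^(-t)

Coefficient matrix A = [[-1, 0, 0], [0, 2, 0], [-2, -10, -3]].
det(A - λI) = 0 gives eigenvalues λ = -3, 2, -1.
For λ=-3: eigenvector (0,0,1).
For λ=2: eigenvector (0,1,-2).
For λ=-1: eigenvector (1,0,-1).
General solution: K_1e^(-3t)(0,0,1) + K_2e^(2t)(0,1,-2) + K_3e^(-t)(1,0,-1).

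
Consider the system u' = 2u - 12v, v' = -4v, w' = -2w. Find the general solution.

u(t) = c_1e^(2t) + 2c_2e^(-4t), v(t) = c_2e^(-4t), w(t) = c_3e^(-2t)

Coefficient matrix A = [[2, -12, 0], [0, -4, 0], [0, 0, -2]].
det(A - λI) = 0 gives eigenvalues λ = 2, -4, -2.
For λ=2: eigenvector (1,0,0).
For λ=-4: eigenvector (2,1,0).
For λ=-2: eigenvector (0,0,1).
General solution: c_1e^(2t)(1,0,0) + c_2e^(-4t)(2,1,0) + c_3e^(-2t)(0,0,1).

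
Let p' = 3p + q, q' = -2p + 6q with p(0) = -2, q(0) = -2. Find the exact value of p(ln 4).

-512

A = [[3,1],[-2,6]]; eigenvalues λ = 5, 4.
Eigenvectors: (1,2) for λ=5, (-1,-1) for λ=4.
From the initial condition, c_1 = 0, c_2 = 2.
p(ln 4) = (0)(4^5)(1) + (2)(4^4)(-1) = -512.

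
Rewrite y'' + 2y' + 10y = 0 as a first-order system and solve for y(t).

y(t) = c_1e^(-t)cos(3t) + c_2e^(-t)sin(3t)

Let x_1 = y, x_2 = y'. Then x_1' = x_2 and x_2' = -10x_1 - 2x_2.
A = [[0,1],[-10,-2]]; det(A-λI) = λ^2 + 2λ + 10.
Eigenvalues λ = -1 ± 3i.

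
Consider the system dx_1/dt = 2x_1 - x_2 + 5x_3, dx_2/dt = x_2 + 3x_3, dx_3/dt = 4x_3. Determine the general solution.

x_1(t) = K_1e^(t) + K_2e^(2t) + 2K_3e^(4t), x_2(t) = K_1e^(t) + K_3e^(4t), x_3(t) = K_3e^(4t)

Coefficient matrix A = [[2, -1, 5], [0, 1, 3], [0, 0, 4]].
det(A - λI) = 0 gives eigenvalues λ = 1, 2, 4.
For λ=1: eigenvector (1,1,0).
For λ=2: eigenvector (1,0,0).
For λ=4: eigenvector (2,1,1).
General solution: K_1e^(t)(1,1,0) + K_2e^(2t)(1,0,0) + K_3e^(4t)(2,1,1).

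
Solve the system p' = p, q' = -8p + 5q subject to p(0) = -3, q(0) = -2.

p(t) = -3e^(t), q(t) = 4e^(5t) - 6e^(t)

Coefficient matrix A = [[1, 0], [-8, 5]].
Characteristic polynomial det(A - λI) = λ^2 - 6λ + 5 = 0.
Eigenvalues λ = 1, 5.
For λ=1: (A-λI) row 2 is [-8, 4], so an eigenvector is (-1, -2).
For λ=5: (A-λI) row 1 is [-4, 0], so an eigenvector is (0, 1).
General solution: c_1e^(t)(-1,-2) + c_2e^(5t)(0,1).
Applying p(0)=-3, q(0)=-2 gives c_1=3, c_2=4.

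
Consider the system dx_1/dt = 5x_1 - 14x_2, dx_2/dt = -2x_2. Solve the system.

Coefficient matrix A = [[5, -14], [0, -2]].
Characteristic polynomial det(A - λI) = λ^2 - 3λ - 10 = 0.
Eigenvalues λ = -2, 5.
For λ=-2: (A-λI) row 1 is [7, -14], so an eigenvector is (-2, -1).
For λ=5: (A-λI) row 1 is [0, -14], so an eigenvector is (-1, 0).
General solution: c_1e^(-2t)(-2,-1) + c_2e^(5t)(-1,0).

x_1(t) = -2c_1e^(-2t) - c_2e^(5t), x_2(t) = -c_1e^(-2t)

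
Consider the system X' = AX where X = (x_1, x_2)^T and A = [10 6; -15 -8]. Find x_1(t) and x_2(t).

Coefficient matrix A = [[10, 6], [-15, -8]].
Characteristic polynomial det(A - λI) = λ^2 - 2λ + 10 = 0.
Eigenvalues λ = 1 ± 3i (complex conjugate pair).
For λ=1+3i: an eigenvector is (-1,2) - i(1,-1) = (-1 - i, 2 + i).
A real fundamental pair from Re and Im of e^((1+3i)t)v: X_1 = e^(t)(cos(3t)·(-1,2) + sin(3t)·(1,-1)), X_2 = e^(t)(sin(3t)·(-1,2) - cos(3t)·(1,-1)).
General solution: c_1X_1 + c_2X_2.

x_1(t) = c_1e^(t)sin(3t) - c_1e^(t)cos(3t) - c_2e^(t)sin(3t) - c_2e^(t)cos(3t), x_2(t) = -c_1e^(t)sin(3t) + 2c_1e^(t)cos(3t) + 2c_2e^(t)sin(3t) + c_2e^(t)cos(3t)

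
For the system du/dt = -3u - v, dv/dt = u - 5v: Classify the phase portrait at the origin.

stable improper node

A = [[-3,-1],[1,-5]]; det(A-λI) = λ^2 + 8λ + 16.
repeated λ = -4 with a single eigenvector.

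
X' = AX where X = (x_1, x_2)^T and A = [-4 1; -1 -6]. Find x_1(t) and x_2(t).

Coefficient matrix A = [[-4, 1], [-1, -6]].
Characteristic polynomial det(A - λI) = λ^2 + 10λ + 25 = 0.
Single eigenvalue λ = -5 with algebraic multiplicity 2.
Eigenvector v = (1,-1); generalized eigenvector w with (A-λI)w=v is (-2,3).
General solution: e^(-5t)[c_1·v + c_2·(t·v + w)].

x_1(t) = c_1e^(-5t) + c_2te^(-5t) - 2c_2e^(-5t), x_2(t) = -c_1e^(-5t) - c_2te^(-5t) + 3c_2e^(-5t)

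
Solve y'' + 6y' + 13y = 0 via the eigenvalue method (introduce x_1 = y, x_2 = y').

y(t) = C_1e^(-3t)cos(2t) + C_2e^(-3t)sin(2t)

Let x_1 = y, x_2 = y'. Then x_1' = x_2 and x_2' = -13x_1 - 6x_2.
A = [[0,1],[-13,-6]]; det(A-λI) = λ^2 + 6λ + 13.
Eigenvalues λ = -3 ± 2i.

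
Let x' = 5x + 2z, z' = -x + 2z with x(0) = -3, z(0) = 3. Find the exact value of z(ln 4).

192

A = [[5,2],[-1,2]]; eigenvalues λ = 4, 3.
Eigenvectors: (-2,1) for λ=4, (-1,1) for λ=3.
From the initial condition, c_1 = 0, c_2 = 3.
z(ln 4) = (0)(4^4)(1) + (3)(4^3)(1) = 192.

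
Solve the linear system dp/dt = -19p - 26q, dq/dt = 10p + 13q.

p(t) = -2K_1e^(-3t)sin(2t) - 3K_1e^(-3t)cos(2t) - 3K_2e^(-3t)sin(2t) + 2K_2e^(-3t)cos(2t), q(t) = K_1e^(-3t)sin(2t) + 2K_1e^(-3t)cos(2t) + 2K_2e^(-3t)sin(2t) - K_2e^(-3t)cos(2t)

Coefficient matrix A = [[-19, -26], [10, 13]].
Characteristic polynomial det(A - λI) = λ^2 + 6λ + 13 = 0.
Eigenvalues λ = -3 ± 2i (complex conjugate pair).
For λ=-3+2i: an eigenvector is (-3,2) - i(-2,1) = (-3 + 2i, 2 - i).
A real fundamental pair from Re and Im of e^((-3+2i)t)v: X_1 = e^(-3t)(cos(2t)·(-3,2) + sin(2t)·(-2,1)), X_2 = e^(-3t)(sin(2t)·(-3,2) - cos(2t)·(-2,1)).
General solution: K_1X_1 + K_2X_2.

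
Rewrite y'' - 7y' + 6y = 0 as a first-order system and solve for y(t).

Let x_1 = y, x_2 = y'. Then x_1' = x_2 and x_2' = -6x_1 + 7x_2.
A = [[0,1],[-6,7]]; det(A-λI) = λ^2 - 7λ + 6.
Eigenvalues λ = 1, 6 with eigenvectors (1,1), (1,6).

y(t) = c_1e^(t) + c_2e^(6t)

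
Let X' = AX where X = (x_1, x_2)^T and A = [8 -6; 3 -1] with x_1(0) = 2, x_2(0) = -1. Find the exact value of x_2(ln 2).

80

A = [[8,-6],[3,-1]]; eigenvalues λ = 2, 5.
Eigenvectors: (-1,-1) for λ=2, (-2,-1) for λ=5.
From the initial condition, c_1 = 4, c_2 = -3.
x_2(ln 2) = (4)(2^2)(-1) + (-3)(2^5)(-1) = 80.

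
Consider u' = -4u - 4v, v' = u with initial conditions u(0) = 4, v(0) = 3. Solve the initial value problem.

Coefficient matrix A = [[-4, -4], [1, 0]].
Characteristic polynomial det(A - λI) = λ^2 + 4λ + 4 = 0.
Single eigenvalue λ = -2 with algebraic multiplicity 2.
Eigenvector v = (2,-1); generalized eigenvector w with (A-λI)w=v is (-3,1).
General solution: e^(-2t)[K_1·v + K_2·(t·v + w)].
Applying u(0)=4, v(0)=3 gives K_1=-13, K_2=-10.

u(t) = -20te^(-2t) + 4e^(-2t), v(t) = 10te^(-2t) + 3e^(-2t)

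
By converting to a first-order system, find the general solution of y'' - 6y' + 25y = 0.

Let x_1 = y, x_2 = y'. Then x_1' = x_2 and x_2' = -25x_1 + 6x_2.
A = [[0,1],[-25,6]]; det(A-λI) = λ^2 - 6λ + 25.
Eigenvalues λ = 3 ± 4i.

y(t) = C_1e^(3t)cos(4t) + C_2e^(3t)sin(4t)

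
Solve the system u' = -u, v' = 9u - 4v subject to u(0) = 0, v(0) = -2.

Coefficient matrix A = [[-1, 0], [9, -4]].
Characteristic polynomial det(A - λI) = λ^2 + 5λ + 4 = 0.
Eigenvalues λ = -4, -1.
For λ=-4: (A-λI) row 1 is [3, 0], so an eigenvector is (0, -1).
For λ=-1: (A-λI) row 2 is [9, -3], so an eigenvector is (-1, -3).
General solution: c_1e^(-4t)(0,-1) + c_2e^(-t)(-1,-3).
Applying u(0)=0, v(0)=-2 gives c_1=2, c_2=0.

u(t) = 0, v(t) = -2e^(-4t)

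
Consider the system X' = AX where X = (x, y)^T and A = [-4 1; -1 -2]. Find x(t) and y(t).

Coefficient matrix A = [[-4, 1], [-1, -2]].
Characteristic polynomial det(A - λI) = λ^2 + 6λ + 9 = 0.
Single eigenvalue λ = -3 with algebraic multiplicity 2.
Eigenvector v = (1,1); generalized eigenvector w with (A-λI)w=v is (1,2).
General solution: e^(-3t)[K_1·v + K_2·(t·v + w)].

x(t) = K_1e^(-3t) + K_2te^(-3t) + K_2e^(-3t), y(t) = K_1e^(-3t) + K_2te^(-3t) + 2K_2e^(-3t)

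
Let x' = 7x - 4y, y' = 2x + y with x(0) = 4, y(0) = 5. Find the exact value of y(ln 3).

-81

A = [[7,-4],[2,1]]; eigenvalues λ = 3, 5.
Eigenvectors: (1,1) for λ=3, (-2,-1) for λ=5.
From the initial condition, c_1 = 6, c_2 = 1.
y(ln 3) = (6)(3^3)(1) + (1)(3^5)(-1) = -81.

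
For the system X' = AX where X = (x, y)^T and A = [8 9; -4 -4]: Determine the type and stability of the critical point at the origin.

unstable improper node

A = [[8,9],[-4,-4]]; det(A-λI) = λ^2 - 4λ + 4.
repeated λ = 2 with a single eigenvector.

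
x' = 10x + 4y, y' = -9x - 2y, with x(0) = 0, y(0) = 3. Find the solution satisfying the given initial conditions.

x(t) = 12te^(4t), y(t) = -18te^(4t) + 3e^(4t)

Coefficient matrix A = [[10, 4], [-9, -2]].
Characteristic polynomial det(A - λI) = λ^2 - 8λ + 16 = 0.
Single eigenvalue λ = 4 with algebraic multiplicity 2.
Eigenvector v = (-2,3); generalized eigenvector w with (A-λI)w=v is (1,-2).
General solution: e^(4t)[c_1·v + c_2·(t·v + w)].
Applying x(0)=0, y(0)=3 gives c_1=-3, c_2=-6.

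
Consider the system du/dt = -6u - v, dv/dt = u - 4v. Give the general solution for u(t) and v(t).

Coefficient matrix A = [[-6, -1], [1, -4]].
Characteristic polynomial det(A - λI) = λ^2 + 10λ + 25 = 0.
Single eigenvalue λ = -5 with algebraic multiplicity 2.
Eigenvector v = (1,-1); generalized eigenvector w with (A-λI)w=v is (-2,1).
General solution: e^(-5t)[K_1·v + K_2·(t·v + w)].

u(t) = K_1e^(-5t) + K_2te^(-5t) - 2K_2e^(-5t), v(t) = -K_1e^(-5t) - K_2te^(-5t) + K_2e^(-5t)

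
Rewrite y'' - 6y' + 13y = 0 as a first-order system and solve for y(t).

y(t) = c_1e^(3t)cos(2t) + c_2e^(3t)sin(2t)

Let x_1 = y, x_2 = y'. Then x_1' = x_2 and x_2' = -13x_1 + 6x_2.
A = [[0,1],[-13,6]]; det(A-λI) = λ^2 - 6λ + 13.
Eigenvalues λ = 3 ± 2i.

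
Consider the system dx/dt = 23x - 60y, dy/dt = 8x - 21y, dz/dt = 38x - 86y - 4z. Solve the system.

Coefficient matrix A = [[23, -60, 0], [8, -21, 0], [38, -86, -4]].
det(A - λI) = 0 gives eigenvalues λ = 3, -4, -1.
For λ=3: eigenvector (3,1,4).
For λ=-4: eigenvector (0,0,1).
For λ=-1: eigenvector (5,2,6).
General solution: c_1e^(3t)(3,1,4) + c_2e^(-4t)(0,0,1) + c_3e^(-t)(5,2,6).

x(t) = 3c_1e^(3t) + 5c_3e^(-t), y(t) = c_1e^(3t) + 2c_3e^(-t), z(t) = 4c_1e^(3t) + c_2e^(-4t) + 6c_3e^(-t)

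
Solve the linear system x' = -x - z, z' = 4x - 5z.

Coefficient matrix A = [[-1, -1], [4, -5]].
Characteristic polynomial det(A - λI) = λ^2 + 6λ + 9 = 0.
Single eigenvalue λ = -3 with algebraic multiplicity 2.
Eigenvector v = (1,2); generalized eigenvector w with (A-λI)w=v is (-1,-3).
General solution: e^(-3t)[c_1·v + c_2·(t·v + w)].

x(t) = c_1e^(-3t) + c_2te^(-3t) - c_2e^(-3t), z(t) = 2c_1e^(-3t) + 2c_2te^(-3t) - 3c_2e^(-3t)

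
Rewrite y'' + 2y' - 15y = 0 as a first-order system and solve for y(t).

Let x_1 = y, x_2 = y'. Then x_1' = x_2 and x_2' = 15x_1 - 2x_2.
A = [[0,1],[15,-2]]; det(A-λI) = λ^2 + 2λ - 15.
Eigenvalues λ = -5, 3 with eigenvectors (1,-5), (1,3).

y(t) = C_1e^(-5t) + C_2e^(3t)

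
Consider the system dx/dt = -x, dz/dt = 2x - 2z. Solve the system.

x(t) = -C_1e^(-t), z(t) = -2C_1e^(-t) + C_2e^(-2t)

Coefficient matrix A = [[-1, 0], [2, -2]].
Characteristic polynomial det(A - λI) = λ^2 + 3λ + 2 = 0.
Eigenvalues λ = -1, -2.
For λ=-1: (A-λI) row 2 is [2, -1], so an eigenvector is (-1, -2).
For λ=-2: (A-λI) row 1 is [1, 0], so an eigenvector is (0, 1).
General solution: C_1e^(-t)(-1,-2) + C_2e^(-2t)(0,1).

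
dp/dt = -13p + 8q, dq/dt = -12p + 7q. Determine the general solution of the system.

Coefficient matrix A = [[-13, 8], [-12, 7]].
Characteristic polynomial det(A - λI) = λ^2 + 6λ + 5 = 0.
Eigenvalues λ = -1, -5.
For λ=-1: (A-λI) row 1 is [-12, 8], so an eigenvector is (-2, -3).
For λ=-5: (A-λI) row 1 is [-8, 8], so an eigenvector is (-1, -1).
General solution: C_1e^(-t)(-2,-3) + C_2e^(-5t)(-1,-1).

p(t) = -2C_1e^(-t) - C_2e^(-5t), q(t) = -3C_1e^(-t) - C_2e^(-5t)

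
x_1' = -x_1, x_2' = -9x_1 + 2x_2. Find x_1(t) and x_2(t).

x_1(t) = C_2e^(-t), x_2(t) = C_1e^(2t) + 3C_2e^(-t)

Coefficient matrix A = [[-1, 0], [-9, 2]].
Characteristic polynomial det(A - λI) = λ^2 - λ - 2 = 0.
Eigenvalues λ = 2, -1.
For λ=2: (A-λI) row 1 is [-3, 0], so an eigenvector is (0, 1).
For λ=-1: (A-λI) row 2 is [-9, 3], so an eigenvector is (1, 3).
General solution: C_1e^(2t)(0,1) + C_2e^(-t)(1,3).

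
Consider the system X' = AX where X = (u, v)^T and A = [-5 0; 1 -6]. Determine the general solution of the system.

Coefficient matrix A = [[-5, 0], [1, -6]].
Characteristic polynomial det(A - λI) = λ^2 + 11λ + 30 = 0.
Eigenvalues λ = -6, -5.
For λ=-6: (A-λI) row 1 is [1, 0], so an eigenvector is (0, -1).
For λ=-5: (A-λI) row 2 is [1, -1], so an eigenvector is (1, 1).
General solution: C_1e^(-6t)(0,-1) + C_2e^(-5t)(1,1).

u(t) = C_2e^(-5t), v(t) = -C_1e^(-6t) + C_2e^(-5t)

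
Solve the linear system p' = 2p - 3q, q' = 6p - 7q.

Coefficient matrix A = [[2, -3], [6, -7]].
Characteristic polynomial det(A - λI) = λ^2 + 5λ + 4 = 0.
Eigenvalues λ = -4, -1.
For λ=-4: (A-λI) row 1 is [6, -3], so an eigenvector is (-1, -2).
For λ=-1: (A-λI) row 1 is [3, -3], so an eigenvector is (1, 1).
General solution: c_1e^(-4t)(-1,-2) + c_2e^(-t)(1,1).

p(t) = -c_1e^(-4t) + c_2e^(-t), q(t) = -2c_1e^(-4t) + c_2e^(-t)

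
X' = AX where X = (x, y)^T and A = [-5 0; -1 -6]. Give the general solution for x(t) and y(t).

x(t) = -K_2e^(-5t), y(t) = -K_1e^(-6t) + K_2e^(-5t)

Coefficient matrix A = [[-5, 0], [-1, -6]].
Characteristic polynomial det(A - λI) = λ^2 + 11λ + 30 = 0.
Eigenvalues λ = -6, -5.
For λ=-6: (A-λI) row 1 is [1, 0], so an eigenvector is (0, -1).
For λ=-5: (A-λI) row 2 is [-1, -1], so an eigenvector is (-1, 1).
General solution: K_1e^(-6t)(0,-1) + K_2e^(-5t)(-1,1).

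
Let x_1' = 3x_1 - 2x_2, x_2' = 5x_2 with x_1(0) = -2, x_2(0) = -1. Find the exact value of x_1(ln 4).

832

A = [[3,-2],[0,5]]; eigenvalues λ = 5, 3.
Eigenvectors: (-1,1) for λ=5, (-1,0) for λ=3.
From the initial condition, c_1 = -1, c_2 = 3.
x_1(ln 4) = (-1)(4^5)(-1) + (3)(4^3)(-1) = 832.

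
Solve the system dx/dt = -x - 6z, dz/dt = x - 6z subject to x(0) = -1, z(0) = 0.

Coefficient matrix A = [[-1, -6], [1, -6]].
Characteristic polynomial det(A - λI) = λ^2 + 7λ + 12 = 0.
Eigenvalues λ = -3, -4.
For λ=-3: (A-λI) row 1 is [2, -6], so an eigenvector is (3, 1).
For λ=-4: (A-λI) row 1 is [3, -6], so an eigenvector is (-2, -1).
General solution: K_1e^(-3t)(3,1) + K_2e^(-4t)(-2,-1).
Applying x(0)=-1, z(0)=0 gives K_1=-1, K_2=-1.

x(t) = -3e^(-3t) + 2e^(-4t), z(t) = -e^(-3t) + e^(-4t)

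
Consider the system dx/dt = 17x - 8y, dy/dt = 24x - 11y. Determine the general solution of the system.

Coefficient matrix A = [[17, -8], [24, -11]].
Characteristic polynomial det(A - λI) = λ^2 - 6λ + 5 = 0.
Eigenvalues λ = 1, 5.
For λ=1: (A-λI) row 1 is [16, -8], so an eigenvector is (-1, -2).
For λ=5: (A-λI) row 1 is [12, -8], so an eigenvector is (-2, -3).
General solution: c_1e^(t)(-1,-2) + c_2e^(5t)(-2,-3).

x(t) = -c_1e^(t) - 2c_2e^(5t), y(t) = -2c_1e^(t) - 3c_2e^(5t)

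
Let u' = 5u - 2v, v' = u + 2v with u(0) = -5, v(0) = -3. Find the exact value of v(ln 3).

A = [[5,-2],[1,2]]; eigenvalues λ = 4, 3.
Eigenvectors: (-2,-1) for λ=4, (-1,-1) for λ=3.
From the initial condition, c_1 = 2, c_2 = 1.
v(ln 3) = (2)(3^4)(-1) + (1)(3^3)(-1) = -189.

-189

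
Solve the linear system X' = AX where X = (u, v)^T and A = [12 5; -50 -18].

u(t) = -C_1e^(-3t)sin(5t) + C_2e^(-3t)cos(5t), v(t) = 3C_1e^(-3t)sin(5t) - C_1e^(-3t)cos(5t) - C_2e^(-3t)sin(5t) - 3C_2e^(-3t)cos(5t)

Coefficient matrix A = [[12, 5], [-50, -18]].
Characteristic polynomial det(A - λI) = λ^2 + 6λ + 34 = 0.
Eigenvalues λ = -3 ± 5i (complex conjugate pair).
For λ=-3+5i: an eigenvector is (0,-1) - i(-1,3) = (0 + i, -1 - 3i).
A real fundamental pair from Re and Im of e^((-3+5i)t)v: X_1 = e^(-3t)(cos(5t)·(0,-1) + sin(5t)·(-1,3)), X_2 = e^(-3t)(sin(5t)·(0,-1) - cos(5t)·(-1,3)).
General solution: C_1X_1 + C_2X_2.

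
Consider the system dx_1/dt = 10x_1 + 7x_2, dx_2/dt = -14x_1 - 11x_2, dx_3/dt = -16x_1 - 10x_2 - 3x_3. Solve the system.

x_1(t) = -c_1e^(-4t) - c_2e^(3t), x_2(t) = 2c_1e^(-4t) + c_2e^(3t), x_3(t) = 4c_1e^(-4t) + c_2e^(3t) + c_3e^(-3t)

Coefficient matrix A = [[10, 7, 0], [-14, -11, 0], [-16, -10, -3]].
det(A - λI) = 0 gives eigenvalues λ = -4, 3, -3.
For λ=-4: eigenvector (-1,2,4).
For λ=3: eigenvector (-1,1,1).
For λ=-3: eigenvector (0,0,1).
General solution: c_1e^(-4t)(-1,2,4) + c_2e^(3t)(-1,1,1) + c_3e^(-3t)(0,0,1).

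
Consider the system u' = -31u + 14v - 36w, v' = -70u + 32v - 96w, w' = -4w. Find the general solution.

u(t) = c_1e^(-3t) - 6c_2e^(-4t) + 2c_3e^(4t), v(t) = 2c_1e^(-3t) - 9c_2e^(-4t) + 5c_3e^(4t), w(t) = c_2e^(-4t)

Coefficient matrix A = [[-31, 14, -36], [-70, 32, -96], [0, 0, -4]].
det(A - λI) = 0 gives eigenvalues λ = -3, -4, 4.
For λ=-3: eigenvector (1,2,0).
For λ=-4: eigenvector (-6,-9,1).
For λ=4: eigenvector (2,5,0).
General solution: c_1e^(-3t)(1,2,0) + c_2e^(-4t)(-6,-9,1) + c_3e^(4t)(2,5,0).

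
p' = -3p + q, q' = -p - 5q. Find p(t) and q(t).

Coefficient matrix A = [[-3, 1], [-1, -5]].
Characteristic polynomial det(A - λI) = λ^2 + 8λ + 16 = 0.
Single eigenvalue λ = -4 with algebraic multiplicity 2.
Eigenvector v = (1,-1); generalized eigenvector w with (A-λI)w=v is (-1,2).
General solution: e^(-4t)[c_1·v + c_2·(t·v + w)].

p(t) = c_1e^(-4t) + c_2te^(-4t) - c_2e^(-4t), q(t) = -c_1e^(-4t) - c_2te^(-4t) + 2c_2e^(-4t)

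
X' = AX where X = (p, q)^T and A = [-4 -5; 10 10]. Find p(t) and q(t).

Coefficient matrix A = [[-4, -5], [10, 10]].
Characteristic polynomial det(A - λI) = λ^2 - 6λ + 10 = 0.
Eigenvalues λ = 3 ± i (complex conjugate pair).
For λ=3+i: an eigenvector is (2,-3) - i(1,-1) = (2 - i, -3 + i).
A real fundamental pair from Re and Im of e^((3+i)t)v: X_1 = e^(3t)(cos(t)·(2,-3) + sin(t)·(1,-1)), X_2 = e^(3t)(sin(t)·(2,-3) - cos(t)·(1,-1)).
General solution: c_1X_1 + c_2X_2.

p(t) = c_1e^(3t)sin(t) + 2c_1e^(3t)cos(t) + 2c_2e^(3t)sin(t) - c_2e^(3t)cos(t), q(t) = -c_1e^(3t)sin(t) - 3c_1e^(3t)cos(t) - 3c_2e^(3t)sin(t) + c_2e^(3t)cos(t)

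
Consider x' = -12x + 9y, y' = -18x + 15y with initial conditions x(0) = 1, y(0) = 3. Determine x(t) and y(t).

Coefficient matrix A = [[-12, 9], [-18, 15]].
Characteristic polynomial det(A - λI) = λ^2 - 3λ - 18 = 0.
Eigenvalues λ = -3, 6.
For λ=-3: (A-λI) row 1 is [-9, 9], so an eigenvector is (1, 1).
For λ=6: (A-λI) row 1 is [-18, 9], so an eigenvector is (1, 2).
General solution: c_1e^(-3t)(1,1) + c_2e^(6t)(1,2).
Applying x(0)=1, y(0)=3 gives c_1=-1, c_2=2.

x(t) = 2e^(6t) - e^(-3t), y(t) = 4e^(6t) - e^(-3t)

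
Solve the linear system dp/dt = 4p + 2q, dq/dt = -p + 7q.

Coefficient matrix A = [[4, 2], [-1, 7]].
Characteristic polynomial det(A - λI) = λ^2 - 11λ + 30 = 0.
Eigenvalues λ = 6, 5.
For λ=6: (A-λI) row 1 is [-2, 2], so an eigenvector is (1, 1).
For λ=5: (A-λI) row 1 is [-1, 2], so an eigenvector is (2, 1).
General solution: K_1e^(6t)(1,1) + K_2e^(5t)(2,1).

p(t) = K_1e^(6t) + 2K_2e^(5t), q(t) = K_1e^(6t) + K_2e^(5t)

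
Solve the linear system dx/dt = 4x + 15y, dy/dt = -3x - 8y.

Coefficient matrix A = [[4, 15], [-3, -8]].
Characteristic polynomial det(A - λI) = λ^2 + 4λ + 13 = 0.
Eigenvalues λ = -2 ± 3i (complex conjugate pair).
For λ=-2+3i: an eigenvector is (1,0) - i(2,-1) = (1 - 2i, 0 + i).
A real fundamental pair from Re and Im of e^((-2+3i)t)v: X_1 = e^(-2t)(cos(3t)·(1,0) + sin(3t)·(2,-1)), X_2 = e^(-2t)(sin(3t)·(1,0) - cos(3t)·(2,-1)).
General solution: K_1X_1 + K_2X_2.

x(t) = 2K_1e^(-2t)sin(3t) + K_1e^(-2t)cos(3t) + K_2e^(-2t)sin(3t) - 2K_2e^(-2t)cos(3t), y(t) = -K_1e^(-2t)sin(3t) + K_2e^(-2t)cos(3t)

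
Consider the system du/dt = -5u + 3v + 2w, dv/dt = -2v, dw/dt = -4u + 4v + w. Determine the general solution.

Coefficient matrix A = [[-5, 3, 2], [0, -2, 0], [-4, 4, 1]].
det(A - λI) = 0 gives eigenvalues λ = -1, -2, -3.
For λ=-1: eigenvector (-1,0,-2).
For λ=-2: eigenvector (1,1,0).
For λ=-3: eigenvector (1,0,1).
General solution: C_1e^(-t)(-1,0,-2) + C_2e^(-2t)(1,1,0) + C_3e^(-3t)(1,0,1).

u(t) = -C_1e^(-t) + C_2e^(-2t) + C_3e^(-3t), v(t) = C_2e^(-2t), w(t) = -2C_1e^(-t) + C_3e^(-3t)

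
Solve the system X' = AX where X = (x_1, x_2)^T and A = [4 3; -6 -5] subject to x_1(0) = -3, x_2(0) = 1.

Coefficient matrix A = [[4, 3], [-6, -5]].
Characteristic polynomial det(A - λI) = λ^2 + λ - 2 = 0.
Eigenvalues λ = 1, -2.
For λ=1: (A-λI) row 1 is [3, 3], so an eigenvector is (-1, 1).
For λ=-2: (A-λI) row 1 is [6, 3], so an eigenvector is (-1, 2).
General solution: c_1e^(t)(-1,1) + c_2e^(-2t)(-1,2).
Applying x_1(0)=-3, x_2(0)=1 gives c_1=5, c_2=-2.

x_1(t) = -5e^(t) + 2e^(-2t), x_2(t) = 5e^(t) - 4e^(-2t)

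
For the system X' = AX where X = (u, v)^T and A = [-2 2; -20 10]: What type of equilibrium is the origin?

unstable spiral

A = [[-2,2],[-20,10]]; det(A-λI) = λ^2 - 8λ + 20.
λ = 4 ± 2i: positive real part.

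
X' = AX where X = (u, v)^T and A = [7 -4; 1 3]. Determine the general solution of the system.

u(t) = -2K_1e^(5t) - 2K_2te^(5t) + 3K_2e^(5t), v(t) = -K_1e^(5t) - K_2te^(5t) + 2K_2e^(5t)

Coefficient matrix A = [[7, -4], [1, 3]].
Characteristic polynomial det(A - λI) = λ^2 - 10λ + 25 = 0.
Single eigenvalue λ = 5 with algebraic multiplicity 2.
Eigenvector v = (-2,-1); generalized eigenvector w with (A-λI)w=v is (3,2).
General solution: e^(5t)[K_1·v + K_2·(t·v + w)].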